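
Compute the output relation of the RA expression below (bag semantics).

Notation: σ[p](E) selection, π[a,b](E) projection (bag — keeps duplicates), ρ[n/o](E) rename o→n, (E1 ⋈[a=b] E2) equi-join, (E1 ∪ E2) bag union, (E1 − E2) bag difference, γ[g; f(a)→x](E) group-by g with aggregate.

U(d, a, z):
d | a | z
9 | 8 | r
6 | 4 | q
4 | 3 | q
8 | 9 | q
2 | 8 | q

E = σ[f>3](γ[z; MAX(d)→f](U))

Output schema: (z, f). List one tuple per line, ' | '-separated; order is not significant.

Stepwise |·|:
  U → 5
  γ[z; MAX(d)→f](U) → 2
  σ[f>3](γ[z; MAX(d)→f](U)) → 2

== RESULT ==
z | f
q | 8
r | 9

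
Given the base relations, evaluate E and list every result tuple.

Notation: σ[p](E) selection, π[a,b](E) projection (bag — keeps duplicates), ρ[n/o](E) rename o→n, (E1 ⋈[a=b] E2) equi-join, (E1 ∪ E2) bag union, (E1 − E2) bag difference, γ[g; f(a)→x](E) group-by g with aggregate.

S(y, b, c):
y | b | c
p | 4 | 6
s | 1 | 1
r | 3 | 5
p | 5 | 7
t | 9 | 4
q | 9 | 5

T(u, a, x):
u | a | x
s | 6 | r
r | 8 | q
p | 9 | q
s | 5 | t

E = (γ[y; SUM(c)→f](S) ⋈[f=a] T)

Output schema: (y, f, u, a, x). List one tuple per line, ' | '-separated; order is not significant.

Subexpression sizes:
  S → 6
  γ[y; SUM(c)→f](S) → 5
  T → 4
  (γ[y; SUM(c)→f](S) ⋈[f=a] T) → 2

== RESULT ==
y | f | u | a | x
q | 5 | s | 5 | t
r | 5 | s | 5 | t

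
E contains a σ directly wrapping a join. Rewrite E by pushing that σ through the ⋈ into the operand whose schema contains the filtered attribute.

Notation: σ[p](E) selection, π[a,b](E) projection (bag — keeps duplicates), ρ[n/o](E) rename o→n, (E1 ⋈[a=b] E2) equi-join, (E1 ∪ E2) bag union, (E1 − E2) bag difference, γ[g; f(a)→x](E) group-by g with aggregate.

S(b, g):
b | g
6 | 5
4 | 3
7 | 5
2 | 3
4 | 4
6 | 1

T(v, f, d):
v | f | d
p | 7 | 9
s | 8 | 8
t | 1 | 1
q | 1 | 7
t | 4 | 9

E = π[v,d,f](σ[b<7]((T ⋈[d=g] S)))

σ filters on b, owned by the right side.
E' = π[v,d,f]((T ⋈[d=g] σ[b<7](S)))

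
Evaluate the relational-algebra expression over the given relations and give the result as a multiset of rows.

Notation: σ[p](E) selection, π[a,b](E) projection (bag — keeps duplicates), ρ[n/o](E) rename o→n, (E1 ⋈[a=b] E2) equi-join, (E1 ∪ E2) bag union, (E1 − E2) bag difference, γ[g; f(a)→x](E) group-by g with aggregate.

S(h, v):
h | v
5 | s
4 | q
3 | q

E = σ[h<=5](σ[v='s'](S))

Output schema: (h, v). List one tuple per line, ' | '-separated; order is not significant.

Per-node cardinality:
  S → 3
  σ[v='s'](S) → 1
  σ[h<=5](σ[v='s'](S)) → 1

== RESULT ==
h | v
5 | s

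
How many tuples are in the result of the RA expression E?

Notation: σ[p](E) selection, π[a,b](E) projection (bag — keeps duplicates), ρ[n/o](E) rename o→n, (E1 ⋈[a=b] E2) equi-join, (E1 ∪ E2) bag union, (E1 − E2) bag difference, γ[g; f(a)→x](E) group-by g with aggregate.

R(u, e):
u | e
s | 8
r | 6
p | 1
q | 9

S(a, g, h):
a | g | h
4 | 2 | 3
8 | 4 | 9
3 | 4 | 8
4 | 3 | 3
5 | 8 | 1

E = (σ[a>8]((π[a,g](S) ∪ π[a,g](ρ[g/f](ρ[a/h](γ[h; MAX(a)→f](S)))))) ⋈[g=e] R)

Stepwise |·|:
  S → 5
  π[a,g](S) → 5
  S → 5
  γ[h; MAX(a)→f](S) → 4
  ρ[a/h](γ[h; MAX(a)→f](S)) → 4
  ρ[g/f](ρ[a/h](γ[h; MAX(a)→f](S))) → 4
  π[a,g](ρ[g/f](ρ[a/h](γ[h; MAX(a)→f](S)))) → 4
  (π[a,g](S) ∪ π[a,g](ρ[g/f](ρ[a/h](γ[h; MAX(a)→f](S))))) → 9
  σ[a>8]((π[a,g](S) ∪ π[a,g](ρ[g/f](ρ[a/h](γ[h; MAX(a)→f](S)))))) → 1
  R → 4
  (σ[a>8]((π[a,g](S) ∪ π[a,g](ρ[g/f](ρ[a/h](γ[h; MAX(a)→f](S)))))) ⋈[g=e] R) → 1

|E| = 1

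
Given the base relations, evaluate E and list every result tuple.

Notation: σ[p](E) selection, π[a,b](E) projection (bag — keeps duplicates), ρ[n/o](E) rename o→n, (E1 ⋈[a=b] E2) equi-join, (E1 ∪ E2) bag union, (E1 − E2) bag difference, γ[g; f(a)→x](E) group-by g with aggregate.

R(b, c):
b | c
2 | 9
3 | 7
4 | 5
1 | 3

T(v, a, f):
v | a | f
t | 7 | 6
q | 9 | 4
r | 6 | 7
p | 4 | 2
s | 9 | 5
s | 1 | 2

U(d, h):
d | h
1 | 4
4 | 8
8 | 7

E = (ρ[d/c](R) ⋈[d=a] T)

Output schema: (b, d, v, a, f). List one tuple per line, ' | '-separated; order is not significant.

Stepwise |·|:
  R → 4
  ρ[d/c](R) → 4
  T → 6
  (ρ[d/c](R) ⋈[d=a] T) → 3

== RESULT ==
b | d | v | a | f
2 | 9 | q | 9 | 4
2 | 9 | s | 9 | 5
3 | 7 | t | 7 | 6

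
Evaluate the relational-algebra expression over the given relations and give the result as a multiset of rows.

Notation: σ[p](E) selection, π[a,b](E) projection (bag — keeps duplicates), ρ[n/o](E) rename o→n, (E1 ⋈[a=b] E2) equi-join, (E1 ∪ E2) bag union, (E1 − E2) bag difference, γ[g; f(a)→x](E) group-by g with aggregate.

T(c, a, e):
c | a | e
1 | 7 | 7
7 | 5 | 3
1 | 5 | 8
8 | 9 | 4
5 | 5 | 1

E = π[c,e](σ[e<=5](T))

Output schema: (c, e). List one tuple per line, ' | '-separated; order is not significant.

Subexpression sizes:
  T → 5
  σ[e<=5](T) → 3
  π[c,e](σ[e<=5](T)) → 3

== RESULT ==
c | e
5 | 1
7 | 3
8 | 4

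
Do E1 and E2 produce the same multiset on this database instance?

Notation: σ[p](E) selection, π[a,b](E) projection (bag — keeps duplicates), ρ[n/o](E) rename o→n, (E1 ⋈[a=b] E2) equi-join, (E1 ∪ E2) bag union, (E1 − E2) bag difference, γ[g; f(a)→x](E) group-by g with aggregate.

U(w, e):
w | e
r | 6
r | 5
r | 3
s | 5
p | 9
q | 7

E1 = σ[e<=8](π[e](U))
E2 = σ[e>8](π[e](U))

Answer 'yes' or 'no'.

E1 row counts bottom-up:
  U → 6
  π[e](U) → 6
  σ[e<=8](π[e](U)) → 5
E2 row counts bottom-up:
  U → 6
  π[e](U) → 6
  σ[e>8](π[e](U)) → 1

E1 result:
e
3
5
5
6
7
E2 result:
e
9
Witness: (6,) appears 1× in E1 but 0× in E2.

no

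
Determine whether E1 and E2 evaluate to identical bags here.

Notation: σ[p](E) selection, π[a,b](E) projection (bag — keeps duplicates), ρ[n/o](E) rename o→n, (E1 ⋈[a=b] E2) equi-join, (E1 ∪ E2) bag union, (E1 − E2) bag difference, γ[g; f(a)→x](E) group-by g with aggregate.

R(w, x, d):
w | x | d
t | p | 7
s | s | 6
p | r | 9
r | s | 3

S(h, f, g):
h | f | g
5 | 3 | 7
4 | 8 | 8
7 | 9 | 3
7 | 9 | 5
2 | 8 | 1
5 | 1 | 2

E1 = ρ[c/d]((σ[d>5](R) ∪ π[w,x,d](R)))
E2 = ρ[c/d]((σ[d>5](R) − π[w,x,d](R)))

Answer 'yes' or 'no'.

E1 per-node cardinality:
  R → 4
  σ[d>5](R) → 3
  R → 4
  π[w,x,d](R) → 4
  (σ[d>5](R) ∪ π[w,x,d](R)) → 7
  ρ[c/d]((σ[d>5](R) ∪ π[w,x,d](R))) → 7
E2 per-node cardinality:
  R → 4
  σ[d>5](R) → 3
  R → 4
  π[w,x,d](R) → 4
  (σ[d>5](R) − π[w,x,d](R)) → 0
  ρ[c/d]((σ[d>5](R) − π[w,x,d](R))) → 0

E1 result:
w | x | c
p | r | 9
p | r | 9
r | s | 3
s | s | 6
s | s | 6
t | p | 7
t | p | 7
E2 result:
w | x | c
(0 rows)
Witness: ('p', 'r', 9) appears 2× in E1 but 0× in E2.

no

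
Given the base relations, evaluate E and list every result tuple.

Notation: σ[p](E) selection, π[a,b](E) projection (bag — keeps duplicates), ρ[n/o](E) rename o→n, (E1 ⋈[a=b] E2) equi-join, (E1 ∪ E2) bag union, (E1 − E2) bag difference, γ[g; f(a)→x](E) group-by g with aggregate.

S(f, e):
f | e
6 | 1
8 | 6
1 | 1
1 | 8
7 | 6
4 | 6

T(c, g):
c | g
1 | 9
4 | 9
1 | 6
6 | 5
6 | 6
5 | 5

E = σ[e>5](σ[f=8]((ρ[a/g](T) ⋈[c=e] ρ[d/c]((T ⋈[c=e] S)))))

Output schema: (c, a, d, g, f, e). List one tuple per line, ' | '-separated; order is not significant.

Stepwise |·|:
  T → 6
  ρ[a/g](T) → 6
  T → 6
  S → 6
  (T ⋈[c=e] S) → 10
  ρ[d/c]((T ⋈[c=e] S)) → 10
  (ρ[a/g](T) ⋈[c=e] ρ[d/c]((T ⋈[c=e] S))) → 20
  σ[f=8]((ρ[a/g](T) ⋈[c=e] ρ[d/c]((T ⋈[c=e] S)))) → 4
  σ[e>5](σ[f=8]((ρ[a/g](T) ⋈[c=e] ρ[d/c]((T ⋈[c=e] S))))) → 4

== RESULT ==
c | a | d | g | f | e
6 | 5 | 6 | 5 | 8 | 6
6 | 5 | 6 | 6 | 8 | 6
6 | 6 | 6 | 5 | 8 | 6
6 | 6 | 6 | 6 | 8 | 6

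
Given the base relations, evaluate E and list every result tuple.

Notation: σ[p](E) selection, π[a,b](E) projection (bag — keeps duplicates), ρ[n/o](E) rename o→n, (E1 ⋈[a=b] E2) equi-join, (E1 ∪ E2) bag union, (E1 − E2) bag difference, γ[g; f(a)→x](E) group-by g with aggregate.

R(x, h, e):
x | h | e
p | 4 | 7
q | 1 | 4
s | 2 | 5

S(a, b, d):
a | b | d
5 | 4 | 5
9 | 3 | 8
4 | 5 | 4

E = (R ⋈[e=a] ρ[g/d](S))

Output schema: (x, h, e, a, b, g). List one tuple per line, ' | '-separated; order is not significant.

Per-node cardinality:
  R → 3
  S → 3
  ρ[g/d](S) → 3
  (R ⋈[e=a] ρ[g/d](S)) → 2

== RESULT ==
x | h | e | a | b | g
q | 1 | 4 | 4 | 5 | 4
s | 2 | 5 | 5 | 4 | 5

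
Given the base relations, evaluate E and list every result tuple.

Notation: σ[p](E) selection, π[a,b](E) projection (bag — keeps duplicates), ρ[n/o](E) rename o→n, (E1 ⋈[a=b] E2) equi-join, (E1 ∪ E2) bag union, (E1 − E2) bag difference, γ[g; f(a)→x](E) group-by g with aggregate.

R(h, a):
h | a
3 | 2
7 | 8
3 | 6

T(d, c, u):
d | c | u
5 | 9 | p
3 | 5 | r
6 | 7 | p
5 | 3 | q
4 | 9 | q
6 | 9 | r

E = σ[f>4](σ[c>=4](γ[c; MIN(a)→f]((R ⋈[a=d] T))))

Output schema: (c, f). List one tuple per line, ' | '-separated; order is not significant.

Subexpression sizes:
  R → 3
  T → 6
  (R ⋈[a=d] T) → 2
  γ[c; MIN(a)→f]((R ⋈[a=d] T)) → 2
  σ[c>=4](γ[c; MIN(a)→f]((R ⋈[a=d] T))) → 2
  σ[f>4](σ[c>=4](γ[c; MIN(a)→f]((R ⋈[a=d] T)))) → 2

== RESULT ==
c | f
7 | 6
9 | 6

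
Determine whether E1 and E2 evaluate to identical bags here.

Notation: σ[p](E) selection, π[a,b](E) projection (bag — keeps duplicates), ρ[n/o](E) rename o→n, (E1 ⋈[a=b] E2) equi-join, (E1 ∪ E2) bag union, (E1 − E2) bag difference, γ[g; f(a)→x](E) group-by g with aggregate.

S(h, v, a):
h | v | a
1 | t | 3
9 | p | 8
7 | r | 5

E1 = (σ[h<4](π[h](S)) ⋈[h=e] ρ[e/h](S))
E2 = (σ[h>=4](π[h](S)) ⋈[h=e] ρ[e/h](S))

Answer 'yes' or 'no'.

E1 subexpression sizes:
  S → 3
  π[h](S) → 3
  σ[h<4](π[h](S)) → 1
  S → 3
  ρ[e/h](S) → 3
  (σ[h<4](π[h](S)) ⋈[h=e] ρ[e/h](S)) → 1
E2 subexpression sizes:
  S → 3
  π[h](S) → 3
  σ[h>=4](π[h](S)) → 2
  S → 3
  ρ[e/h](S) → 3
  (σ[h>=4](π[h](S)) ⋈[h=e] ρ[e/h](S)) → 2

E1 result:
h | e | v | a
1 | 1 | t | 3
E2 result:
h | e | v | a
7 | 7 | r | 5
9 | 9 | p | 8
Witness: (7, 7, 'r', 5) appears 0× in E1 but 1× in E2.

no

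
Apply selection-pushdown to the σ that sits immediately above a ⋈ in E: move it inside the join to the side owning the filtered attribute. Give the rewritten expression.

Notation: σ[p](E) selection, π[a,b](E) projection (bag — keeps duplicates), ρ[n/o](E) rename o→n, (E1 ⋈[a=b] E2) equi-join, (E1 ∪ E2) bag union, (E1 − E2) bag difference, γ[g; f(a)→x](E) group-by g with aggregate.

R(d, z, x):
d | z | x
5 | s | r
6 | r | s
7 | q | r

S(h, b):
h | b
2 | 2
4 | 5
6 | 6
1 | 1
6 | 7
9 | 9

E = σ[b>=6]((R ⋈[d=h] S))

σ filters on b, owned by the right side.
E' = (R ⋈[d=h] σ[b>=6](S))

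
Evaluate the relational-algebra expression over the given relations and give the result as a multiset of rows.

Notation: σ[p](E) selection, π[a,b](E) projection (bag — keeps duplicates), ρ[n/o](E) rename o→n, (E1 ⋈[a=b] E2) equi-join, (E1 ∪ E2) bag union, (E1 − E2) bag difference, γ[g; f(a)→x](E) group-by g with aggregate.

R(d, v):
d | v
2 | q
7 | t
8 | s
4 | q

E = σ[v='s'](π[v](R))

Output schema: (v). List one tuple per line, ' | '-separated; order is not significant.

Per-node cardinality:
  R → 4
  π[v](R) → 4
  σ[v='s'](π[v](R)) → 1

== RESULT ==
v
s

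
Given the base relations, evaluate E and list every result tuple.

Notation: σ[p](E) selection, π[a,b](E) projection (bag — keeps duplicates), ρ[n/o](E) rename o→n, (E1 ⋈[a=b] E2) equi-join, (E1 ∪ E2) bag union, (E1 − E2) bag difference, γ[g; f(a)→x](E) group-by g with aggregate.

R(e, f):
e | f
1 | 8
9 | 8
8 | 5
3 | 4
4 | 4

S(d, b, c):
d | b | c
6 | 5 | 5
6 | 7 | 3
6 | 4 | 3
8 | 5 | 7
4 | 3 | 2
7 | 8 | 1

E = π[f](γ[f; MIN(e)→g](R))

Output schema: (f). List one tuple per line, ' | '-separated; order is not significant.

Per-node cardinality:
  R → 5
  γ[f; MIN(e)→g](R) → 3
  π[f](γ[f; MIN(e)→g](R)) → 3

== RESULT ==
f
4
5
8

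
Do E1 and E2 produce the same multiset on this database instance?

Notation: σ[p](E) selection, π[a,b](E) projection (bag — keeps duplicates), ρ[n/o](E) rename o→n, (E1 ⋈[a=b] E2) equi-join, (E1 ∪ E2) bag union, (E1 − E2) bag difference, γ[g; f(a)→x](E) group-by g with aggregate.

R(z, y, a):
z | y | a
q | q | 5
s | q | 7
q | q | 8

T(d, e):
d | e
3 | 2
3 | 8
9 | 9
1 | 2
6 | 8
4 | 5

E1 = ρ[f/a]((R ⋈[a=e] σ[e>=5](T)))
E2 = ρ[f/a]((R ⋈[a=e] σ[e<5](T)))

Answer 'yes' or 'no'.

E1 subexpression sizes:
  R → 3
  T → 6
  σ[e>=5](T) → 4
  (R ⋈[a=e] σ[e>=5](T)) → 3
  ρ[f/a]((R ⋈[a=e] σ[e>=5](T))) → 3
E2 subexpression sizes:
  R → 3
  T → 6
  σ[e<5](T) → 2
  (R ⋈[a=e] σ[e<5](T)) → 0
  ρ[f/a]((R ⋈[a=e] σ[e<5](T))) → 0

E1 result:
z | y | f | d | e
q | q | 5 | 4 | 5
q | q | 8 | 3 | 8
q | q | 8 | 6 | 8
E2 result:
z | y | f | d | e
(0 rows)
Witness: ('q', 'q', 8, 3, 8) appears 1× in E1 but 0× in E2.

no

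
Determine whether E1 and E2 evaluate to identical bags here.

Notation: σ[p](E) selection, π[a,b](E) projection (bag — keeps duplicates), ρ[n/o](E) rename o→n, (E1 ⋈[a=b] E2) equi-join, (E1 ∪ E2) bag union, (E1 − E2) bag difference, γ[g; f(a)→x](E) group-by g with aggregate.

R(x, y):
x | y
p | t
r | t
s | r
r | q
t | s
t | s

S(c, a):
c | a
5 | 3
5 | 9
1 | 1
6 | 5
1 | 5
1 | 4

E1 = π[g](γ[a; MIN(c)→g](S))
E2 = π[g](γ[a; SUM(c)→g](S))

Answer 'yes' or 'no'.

E1 row counts bottom-up:
  S → 6
  γ[a; MIN(c)→g](S) → 5
  π[g](γ[a; MIN(c)→g](S)) → 5
E2 row counts bottom-up:
  S → 6
  γ[a; SUM(c)→g](S) → 5
  π[g](γ[a; SUM(c)→g](S)) → 5

E1 result:
g
1
1
1
5
5
E2 result:
g
1
1
5
5
7
Witness: (1,) appears 3× in E1 but 2× in E2.

no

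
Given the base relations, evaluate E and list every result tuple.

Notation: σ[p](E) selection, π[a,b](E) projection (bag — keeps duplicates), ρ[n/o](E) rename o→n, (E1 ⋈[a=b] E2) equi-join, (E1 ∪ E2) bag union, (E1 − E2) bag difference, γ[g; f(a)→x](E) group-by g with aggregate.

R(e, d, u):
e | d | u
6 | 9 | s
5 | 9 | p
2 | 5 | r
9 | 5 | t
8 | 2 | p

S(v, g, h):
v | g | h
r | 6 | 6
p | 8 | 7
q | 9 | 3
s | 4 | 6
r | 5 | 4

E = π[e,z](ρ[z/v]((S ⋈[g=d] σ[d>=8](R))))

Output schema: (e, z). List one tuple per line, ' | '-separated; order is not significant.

Per-node cardinality:
  S → 5
  R → 5
  σ[d>=8](R) → 2
  (S ⋈[g=d] σ[d>=8](R)) → 2
  ρ[z/v]((S ⋈[g=d] σ[d>=8](R))) → 2
  π[e,z](ρ[z/v]((S ⋈[g=d] σ[d>=8](R)))) → 2

== RESULT ==
e | z
5 | q
6 | q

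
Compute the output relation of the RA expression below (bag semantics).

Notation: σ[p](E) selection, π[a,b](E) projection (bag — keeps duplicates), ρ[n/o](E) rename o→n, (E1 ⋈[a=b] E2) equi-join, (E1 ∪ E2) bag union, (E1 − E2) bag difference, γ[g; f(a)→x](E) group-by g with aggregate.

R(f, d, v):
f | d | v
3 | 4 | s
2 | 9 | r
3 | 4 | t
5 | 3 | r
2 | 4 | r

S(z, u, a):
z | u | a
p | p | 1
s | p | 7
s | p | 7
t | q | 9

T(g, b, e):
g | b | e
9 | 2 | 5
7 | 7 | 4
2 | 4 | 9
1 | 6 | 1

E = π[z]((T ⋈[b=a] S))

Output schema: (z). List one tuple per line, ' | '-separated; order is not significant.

Row counts bottom-up:
  T → 4
  S → 4
  (T ⋈[b=a] S) → 2
  π[z]((T ⋈[b=a] S)) → 2

== RESULT ==
z
s
s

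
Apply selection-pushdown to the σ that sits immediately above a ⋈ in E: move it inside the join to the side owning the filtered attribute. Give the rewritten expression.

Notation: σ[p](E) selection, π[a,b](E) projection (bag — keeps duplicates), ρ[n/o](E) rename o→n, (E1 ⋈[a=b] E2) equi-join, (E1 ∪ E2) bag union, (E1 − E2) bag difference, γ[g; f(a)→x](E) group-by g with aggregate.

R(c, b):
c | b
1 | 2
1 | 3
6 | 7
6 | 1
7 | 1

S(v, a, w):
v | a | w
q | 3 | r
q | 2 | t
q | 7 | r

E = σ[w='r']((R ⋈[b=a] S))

σ filters on w, owned by the right side.
E' = (R ⋈[b=a] σ[w='r'](S))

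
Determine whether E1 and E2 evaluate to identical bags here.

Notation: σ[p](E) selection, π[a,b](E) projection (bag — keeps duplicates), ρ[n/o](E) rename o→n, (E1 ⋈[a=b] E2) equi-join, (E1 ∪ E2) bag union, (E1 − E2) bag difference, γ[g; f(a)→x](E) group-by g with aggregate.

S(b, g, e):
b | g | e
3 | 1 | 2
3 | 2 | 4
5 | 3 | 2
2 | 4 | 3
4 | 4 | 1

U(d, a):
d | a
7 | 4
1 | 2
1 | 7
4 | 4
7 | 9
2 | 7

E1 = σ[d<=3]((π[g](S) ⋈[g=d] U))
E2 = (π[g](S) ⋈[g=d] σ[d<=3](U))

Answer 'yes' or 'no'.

E1 row counts bottom-up:
  S → 5
  π[g](S) → 5
  U → 6
  (π[g](S) ⋈[g=d] U) → 5
  σ[d<=3]((π[g](S) ⋈[g=d] U)) → 3
E2 row counts bottom-up:
  S → 5
  π[g](S) → 5
  U → 6
  σ[d<=3](U) → 3
  (π[g](S) ⋈[g=d] σ[d<=3](U)) → 3

E1 and E2 produce the same multiset:
g | d | a
1 | 1 | 2
1 | 1 | 7
2 | 2 | 7

yes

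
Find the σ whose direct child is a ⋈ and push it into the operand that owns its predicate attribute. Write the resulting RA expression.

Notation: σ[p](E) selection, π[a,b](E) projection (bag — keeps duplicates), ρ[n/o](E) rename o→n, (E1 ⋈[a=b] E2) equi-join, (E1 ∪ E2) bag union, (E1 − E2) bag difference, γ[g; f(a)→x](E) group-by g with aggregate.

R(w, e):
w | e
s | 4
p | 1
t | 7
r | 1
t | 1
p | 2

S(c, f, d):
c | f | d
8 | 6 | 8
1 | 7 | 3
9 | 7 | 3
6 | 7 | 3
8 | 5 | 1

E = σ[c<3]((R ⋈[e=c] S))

σ filters on c, owned by the right side.
E' = (R ⋈[e=c] σ[c<3](S))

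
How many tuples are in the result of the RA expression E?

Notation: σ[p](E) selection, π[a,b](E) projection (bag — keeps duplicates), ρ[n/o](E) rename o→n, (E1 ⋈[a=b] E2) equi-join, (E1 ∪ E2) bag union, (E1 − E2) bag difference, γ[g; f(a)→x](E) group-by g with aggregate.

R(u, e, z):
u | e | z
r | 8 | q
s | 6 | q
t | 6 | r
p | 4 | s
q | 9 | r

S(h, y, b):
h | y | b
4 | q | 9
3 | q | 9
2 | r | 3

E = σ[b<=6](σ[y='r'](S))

Per-node cardinality:
  S → 3
  σ[y='r'](S) → 1
  σ[b<=6](σ[y='r'](S)) → 1

|E| = 1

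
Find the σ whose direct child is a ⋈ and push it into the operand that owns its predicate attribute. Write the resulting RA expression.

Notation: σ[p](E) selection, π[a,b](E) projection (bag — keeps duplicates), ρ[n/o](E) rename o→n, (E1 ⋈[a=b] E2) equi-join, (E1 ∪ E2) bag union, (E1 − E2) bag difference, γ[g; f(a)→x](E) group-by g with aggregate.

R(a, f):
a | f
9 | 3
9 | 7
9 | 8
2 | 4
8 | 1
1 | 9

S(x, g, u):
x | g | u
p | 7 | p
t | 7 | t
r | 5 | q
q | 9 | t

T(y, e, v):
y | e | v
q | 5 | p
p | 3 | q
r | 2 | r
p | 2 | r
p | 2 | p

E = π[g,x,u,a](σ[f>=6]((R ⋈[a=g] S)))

σ filters on f, owned by the left side.
E' = π[g,x,u,a]((σ[f>=6](R) ⋈[a=g] S))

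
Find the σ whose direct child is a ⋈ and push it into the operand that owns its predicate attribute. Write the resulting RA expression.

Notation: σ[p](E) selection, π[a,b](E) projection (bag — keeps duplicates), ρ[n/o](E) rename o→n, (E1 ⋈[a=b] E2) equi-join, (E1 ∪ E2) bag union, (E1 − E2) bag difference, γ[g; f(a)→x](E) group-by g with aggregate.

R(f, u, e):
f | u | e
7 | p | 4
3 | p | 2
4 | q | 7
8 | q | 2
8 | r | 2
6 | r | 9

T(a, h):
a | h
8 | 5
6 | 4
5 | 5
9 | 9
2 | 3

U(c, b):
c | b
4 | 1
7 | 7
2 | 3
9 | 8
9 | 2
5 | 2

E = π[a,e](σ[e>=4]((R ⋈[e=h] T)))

σ filters on e, owned by the left side.
E' = π[a,e]((σ[e>=4](R) ⋈[e=h] T))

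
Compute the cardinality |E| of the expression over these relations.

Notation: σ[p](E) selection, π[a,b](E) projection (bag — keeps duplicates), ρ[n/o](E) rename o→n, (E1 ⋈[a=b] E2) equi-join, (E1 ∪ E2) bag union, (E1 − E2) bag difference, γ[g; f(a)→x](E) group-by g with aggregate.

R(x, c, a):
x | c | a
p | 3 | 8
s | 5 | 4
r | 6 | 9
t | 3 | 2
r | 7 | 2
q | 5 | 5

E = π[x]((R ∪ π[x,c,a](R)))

Per-node cardinality:
  R → 6
  R → 6
  π[x,c,a](R) → 6
  (R ∪ π[x,c,a](R)) → 12
  π[x]((R ∪ π[x,c,a](R))) → 12

|E| = 12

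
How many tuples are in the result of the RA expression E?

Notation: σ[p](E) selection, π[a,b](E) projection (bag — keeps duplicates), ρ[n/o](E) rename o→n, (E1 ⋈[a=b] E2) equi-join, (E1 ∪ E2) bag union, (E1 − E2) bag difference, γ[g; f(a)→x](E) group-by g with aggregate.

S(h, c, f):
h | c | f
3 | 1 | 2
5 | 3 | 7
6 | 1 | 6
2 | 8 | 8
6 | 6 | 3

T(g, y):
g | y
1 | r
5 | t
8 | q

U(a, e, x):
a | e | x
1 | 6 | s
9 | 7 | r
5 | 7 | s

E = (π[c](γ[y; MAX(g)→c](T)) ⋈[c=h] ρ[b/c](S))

Stepwise |·|:
  T → 3
  γ[y; MAX(g)→c](T) → 3
  π[c](γ[y; MAX(g)→c](T)) → 3
  S → 5
  ρ[b/c](S) → 5
  (π[c](γ[y; MAX(g)→c](T)) ⋈[c=h] ρ[b/c](S)) → 1

|E| = 1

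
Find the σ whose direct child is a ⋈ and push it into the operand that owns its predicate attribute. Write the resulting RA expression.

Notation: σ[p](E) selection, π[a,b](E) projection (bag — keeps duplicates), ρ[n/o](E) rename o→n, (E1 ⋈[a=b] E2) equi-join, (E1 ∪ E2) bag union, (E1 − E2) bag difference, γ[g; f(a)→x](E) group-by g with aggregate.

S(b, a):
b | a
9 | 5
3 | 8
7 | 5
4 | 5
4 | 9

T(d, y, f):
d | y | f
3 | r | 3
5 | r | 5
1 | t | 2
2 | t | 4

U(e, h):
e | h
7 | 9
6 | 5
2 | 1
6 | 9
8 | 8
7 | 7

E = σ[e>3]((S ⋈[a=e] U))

σ filters on e, owned by the right side.
E' = (S ⋈[a=e] σ[e>3](U))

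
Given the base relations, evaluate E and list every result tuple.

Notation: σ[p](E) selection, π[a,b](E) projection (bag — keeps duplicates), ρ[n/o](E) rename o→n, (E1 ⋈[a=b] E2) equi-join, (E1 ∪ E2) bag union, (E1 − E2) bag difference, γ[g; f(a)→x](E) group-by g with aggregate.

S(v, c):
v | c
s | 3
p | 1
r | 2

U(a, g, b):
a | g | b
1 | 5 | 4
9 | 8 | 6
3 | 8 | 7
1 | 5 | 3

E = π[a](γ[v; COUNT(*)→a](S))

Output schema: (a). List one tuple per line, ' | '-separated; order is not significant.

Per-node cardinality:
  S → 3
  γ[v; COUNT(*)→a](S) → 3
  π[a](γ[v; COUNT(*)→a](S)) → 3

== RESULT ==
a
1
1
1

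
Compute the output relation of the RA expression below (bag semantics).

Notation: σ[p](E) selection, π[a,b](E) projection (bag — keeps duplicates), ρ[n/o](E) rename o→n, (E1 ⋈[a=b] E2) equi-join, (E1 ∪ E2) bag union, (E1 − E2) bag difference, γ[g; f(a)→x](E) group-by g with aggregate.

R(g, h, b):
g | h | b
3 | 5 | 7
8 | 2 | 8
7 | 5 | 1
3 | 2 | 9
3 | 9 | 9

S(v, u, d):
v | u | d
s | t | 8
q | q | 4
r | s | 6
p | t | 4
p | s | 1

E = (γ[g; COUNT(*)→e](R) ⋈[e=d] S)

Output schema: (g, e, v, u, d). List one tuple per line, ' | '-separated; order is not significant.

Stepwise |·|:
  R → 5
  γ[g; COUNT(*)→e](R) → 3
  S → 5
  (γ[g; COUNT(*)→e](R) ⋈[e=d] S) → 2

== RESULT ==
g | e | v | u | d
7 | 1 | p | s | 1
8 | 1 | p | s | 1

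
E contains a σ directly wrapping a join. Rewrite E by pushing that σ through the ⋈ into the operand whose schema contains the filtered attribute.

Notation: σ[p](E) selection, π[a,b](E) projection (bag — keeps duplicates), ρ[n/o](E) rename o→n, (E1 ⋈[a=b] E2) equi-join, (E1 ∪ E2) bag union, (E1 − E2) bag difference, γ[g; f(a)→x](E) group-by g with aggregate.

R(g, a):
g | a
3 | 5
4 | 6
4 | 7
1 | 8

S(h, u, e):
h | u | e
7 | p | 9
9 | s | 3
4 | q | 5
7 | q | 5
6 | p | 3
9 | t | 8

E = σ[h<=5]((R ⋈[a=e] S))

σ filters on h, owned by the right side.
E' = (R ⋈[a=e] σ[h<=5](S))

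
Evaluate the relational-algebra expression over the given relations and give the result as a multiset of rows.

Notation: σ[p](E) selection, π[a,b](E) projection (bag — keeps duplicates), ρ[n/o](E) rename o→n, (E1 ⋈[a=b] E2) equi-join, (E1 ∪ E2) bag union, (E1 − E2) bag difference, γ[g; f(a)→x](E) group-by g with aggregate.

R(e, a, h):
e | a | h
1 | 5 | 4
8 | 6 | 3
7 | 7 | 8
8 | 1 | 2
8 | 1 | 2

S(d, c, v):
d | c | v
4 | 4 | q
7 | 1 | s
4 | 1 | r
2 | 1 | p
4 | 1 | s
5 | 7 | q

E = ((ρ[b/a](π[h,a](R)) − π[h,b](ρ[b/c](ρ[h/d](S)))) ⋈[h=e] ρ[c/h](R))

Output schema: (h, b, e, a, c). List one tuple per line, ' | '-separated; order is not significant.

Row counts bottom-up:
  R → 5
  π[h,a](R) → 5
  ρ[b/a](π[h,a](R)) → 5
  S → 6
  ρ[h/d](S) → 6
  ρ[b/c](ρ[h/d](S)) → 6
  π[h,b](ρ[b/c](ρ[h/d](S))) → 6
  (ρ[b/a](π[h,a](R)) − π[h,b](ρ[b/c](ρ[h/d](S)))) → 4
  R → 5
  ρ[c/h](R) → 5
  ((ρ[b/a](π[h,a](R)) − π[h,b](ρ[b/c](ρ[h/d](S)))) ⋈[h=e] ρ[c/h](R)) → 3

== RESULT ==
h | b | e | a | c
8 | 7 | 8 | 1 | 2
8 | 7 | 8 | 1 | 2
8 | 7 | 8 | 6 | 3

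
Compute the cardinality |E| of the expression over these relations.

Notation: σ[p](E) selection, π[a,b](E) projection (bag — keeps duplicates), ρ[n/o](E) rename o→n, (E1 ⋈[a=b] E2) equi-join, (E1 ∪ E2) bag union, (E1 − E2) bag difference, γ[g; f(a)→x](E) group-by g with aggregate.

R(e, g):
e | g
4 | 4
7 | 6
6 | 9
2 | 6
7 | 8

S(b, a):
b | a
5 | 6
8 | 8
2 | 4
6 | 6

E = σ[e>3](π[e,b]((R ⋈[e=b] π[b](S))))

Per-node cardinality:
  R → 5
  S → 4
  π[b](S) → 4
  (R ⋈[e=b] π[b](S)) → 2
  π[e,b]((R ⋈[e=b] π[b](S))) → 2
  σ[e>3](π[e,b]((R ⋈[e=b] π[b](S)))) → 1

|E| = 1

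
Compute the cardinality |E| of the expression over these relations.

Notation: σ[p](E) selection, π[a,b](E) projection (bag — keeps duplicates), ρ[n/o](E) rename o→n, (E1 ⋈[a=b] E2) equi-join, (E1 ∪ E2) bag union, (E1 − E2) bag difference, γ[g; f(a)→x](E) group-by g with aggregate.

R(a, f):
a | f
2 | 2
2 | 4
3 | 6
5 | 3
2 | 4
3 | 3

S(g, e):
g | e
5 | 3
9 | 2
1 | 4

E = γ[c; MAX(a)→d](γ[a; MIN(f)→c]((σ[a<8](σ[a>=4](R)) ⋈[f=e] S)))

Per-node cardinality:
  R → 6
  σ[a>=4](R) → 1
  σ[a<8](σ[a>=4](R)) → 1
  S → 3
  (σ[a<8](σ[a>=4](R)) ⋈[f=e] S) → 1
  γ[a; MIN(f)→c]((σ[a<8](σ[a>=4](R)) ⋈[f=e] S)) → 1
  γ[c; MAX(a)→d](γ[a; MIN(f)→c]((σ[a<8](σ[a>=4](R)) ⋈[f=e] S))) → 1

|E| = 1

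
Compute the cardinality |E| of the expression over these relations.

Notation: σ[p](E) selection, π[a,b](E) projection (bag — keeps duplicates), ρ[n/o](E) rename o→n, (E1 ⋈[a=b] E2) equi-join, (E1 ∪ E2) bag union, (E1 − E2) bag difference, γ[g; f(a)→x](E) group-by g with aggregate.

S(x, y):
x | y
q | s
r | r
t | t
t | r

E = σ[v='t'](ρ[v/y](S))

Stepwise |·|:
  S → 4
  ρ[v/y](S) → 4
  σ[v='t'](ρ[v/y](S)) → 1

|E| = 1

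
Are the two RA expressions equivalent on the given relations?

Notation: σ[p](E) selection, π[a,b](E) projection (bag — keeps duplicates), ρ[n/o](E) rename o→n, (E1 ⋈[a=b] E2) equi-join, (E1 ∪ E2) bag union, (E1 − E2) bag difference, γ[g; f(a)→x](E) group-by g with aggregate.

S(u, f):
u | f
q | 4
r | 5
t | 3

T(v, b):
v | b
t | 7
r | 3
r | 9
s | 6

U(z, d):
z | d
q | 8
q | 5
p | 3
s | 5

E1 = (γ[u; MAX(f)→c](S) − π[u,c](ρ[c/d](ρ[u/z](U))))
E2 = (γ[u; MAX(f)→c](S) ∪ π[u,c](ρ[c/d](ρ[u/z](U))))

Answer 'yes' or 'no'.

E1 stepwise |·|:
  S → 3
  γ[u; MAX(f)→c](S) → 3
  U → 4
  ρ[u/z](U) → 4
  ρ[c/d](ρ[u/z](U)) → 4
  π[u,c](ρ[c/d](ρ[u/z](U))) → 4
  (γ[u; MAX(f)→c](S) − π[u,c](ρ[c/d](ρ[u/z](U)))) → 3
E2 stepwise |·|:
  S → 3
  γ[u; MAX(f)→c](S) → 3
  U → 4
  ρ[u/z](U) → 4
  ρ[c/d](ρ[u/z](U)) → 4
  π[u,c](ρ[c/d](ρ[u/z](U))) → 4
  (γ[u; MAX(f)→c](S) ∪ π[u,c](ρ[c/d](ρ[u/z](U)))) → 7

E1 result:
u | c
q | 4
r | 5
t | 3
E2 result:
u | c
p | 3
q | 4
q | 5
q | 8
r | 5
s | 5
t | 3
Witness: ('q', 8) appears 0× in E1 but 1× in E2.

no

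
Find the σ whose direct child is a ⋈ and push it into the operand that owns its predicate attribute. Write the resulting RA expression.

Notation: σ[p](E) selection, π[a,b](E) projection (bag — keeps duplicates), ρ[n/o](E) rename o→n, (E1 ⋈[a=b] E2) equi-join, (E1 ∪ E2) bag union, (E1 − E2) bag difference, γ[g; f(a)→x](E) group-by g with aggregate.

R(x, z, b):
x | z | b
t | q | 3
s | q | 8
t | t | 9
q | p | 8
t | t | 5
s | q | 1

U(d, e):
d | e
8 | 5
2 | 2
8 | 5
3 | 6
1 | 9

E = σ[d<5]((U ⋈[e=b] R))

σ filters on d, owned by the left side.
E' = (σ[d<5](U) ⋈[e=b] R)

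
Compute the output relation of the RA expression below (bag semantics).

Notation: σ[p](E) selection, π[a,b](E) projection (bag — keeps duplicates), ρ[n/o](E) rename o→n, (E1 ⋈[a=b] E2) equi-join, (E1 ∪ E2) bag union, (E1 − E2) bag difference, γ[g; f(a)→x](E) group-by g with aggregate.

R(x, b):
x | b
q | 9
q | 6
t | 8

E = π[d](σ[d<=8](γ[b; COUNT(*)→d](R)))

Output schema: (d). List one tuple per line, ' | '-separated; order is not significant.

Subexpression sizes:
  R → 3
  γ[b; COUNT(*)→d](R) → 3
  σ[d<=8](γ[b; COUNT(*)→d](R)) → 3
  π[d](σ[d<=8](γ[b; COUNT(*)→d](R))) → 3

== RESULT ==
d
1
1
1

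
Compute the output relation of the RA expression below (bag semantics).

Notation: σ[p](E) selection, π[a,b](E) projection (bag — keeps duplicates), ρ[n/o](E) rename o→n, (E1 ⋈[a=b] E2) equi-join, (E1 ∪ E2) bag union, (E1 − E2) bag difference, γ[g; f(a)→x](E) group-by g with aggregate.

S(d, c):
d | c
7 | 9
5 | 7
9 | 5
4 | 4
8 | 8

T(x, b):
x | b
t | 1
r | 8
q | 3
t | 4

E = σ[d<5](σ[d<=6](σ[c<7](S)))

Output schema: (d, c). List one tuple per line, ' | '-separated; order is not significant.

Per-node cardinality:
  S → 5
  σ[c<7](S) → 2
  σ[d<=6](σ[c<7](S)) → 1
  σ[d<5](σ[d<=6](σ[c<7](S))) → 1

== RESULT ==
d | c
4 | 4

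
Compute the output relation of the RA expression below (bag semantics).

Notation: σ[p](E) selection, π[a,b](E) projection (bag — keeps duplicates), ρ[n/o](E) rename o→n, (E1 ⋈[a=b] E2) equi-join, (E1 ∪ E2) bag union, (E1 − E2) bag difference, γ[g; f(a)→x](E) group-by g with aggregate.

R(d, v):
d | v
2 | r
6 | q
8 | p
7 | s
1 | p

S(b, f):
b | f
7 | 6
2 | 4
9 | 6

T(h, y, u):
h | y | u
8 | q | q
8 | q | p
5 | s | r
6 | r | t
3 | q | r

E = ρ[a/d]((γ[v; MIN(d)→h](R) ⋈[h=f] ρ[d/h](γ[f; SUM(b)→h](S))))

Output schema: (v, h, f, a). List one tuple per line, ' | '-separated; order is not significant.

Subexpression sizes:
  R → 5
  γ[v; MIN(d)→h](R) → 4
  S → 3
  γ[f; SUM(b)→h](S) → 2
  ρ[d/h](γ[f; SUM(b)→h](S)) → 2
  (γ[v; MIN(d)→h](R) ⋈[h=f] ρ[d/h](γ[f; SUM(b)→h](S))) → 1
  ρ[a/d]((γ[v; MIN(d)→h](R) ⋈[h=f] ρ[d/h](γ[f; SUM(b)→h](S)))) → 1

== RESULT ==
v | h | f | a
q | 6 | 6 | 16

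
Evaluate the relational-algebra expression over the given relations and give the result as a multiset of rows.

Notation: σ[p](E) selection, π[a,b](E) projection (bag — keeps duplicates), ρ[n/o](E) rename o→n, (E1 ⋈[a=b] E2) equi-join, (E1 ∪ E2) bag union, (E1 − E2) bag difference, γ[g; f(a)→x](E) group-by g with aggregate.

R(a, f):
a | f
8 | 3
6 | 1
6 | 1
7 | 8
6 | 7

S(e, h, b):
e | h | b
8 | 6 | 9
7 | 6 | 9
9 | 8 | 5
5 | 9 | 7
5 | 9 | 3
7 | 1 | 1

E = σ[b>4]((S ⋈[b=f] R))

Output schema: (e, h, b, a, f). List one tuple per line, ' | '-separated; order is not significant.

Subexpression sizes:
  S → 6
  R → 5
  (S ⋈[b=f] R) → 4
  σ[b>4]((S ⋈[b=f] R)) → 1

== RESULT ==
e | h | b | a | f
5 | 9 | 7 | 6 | 7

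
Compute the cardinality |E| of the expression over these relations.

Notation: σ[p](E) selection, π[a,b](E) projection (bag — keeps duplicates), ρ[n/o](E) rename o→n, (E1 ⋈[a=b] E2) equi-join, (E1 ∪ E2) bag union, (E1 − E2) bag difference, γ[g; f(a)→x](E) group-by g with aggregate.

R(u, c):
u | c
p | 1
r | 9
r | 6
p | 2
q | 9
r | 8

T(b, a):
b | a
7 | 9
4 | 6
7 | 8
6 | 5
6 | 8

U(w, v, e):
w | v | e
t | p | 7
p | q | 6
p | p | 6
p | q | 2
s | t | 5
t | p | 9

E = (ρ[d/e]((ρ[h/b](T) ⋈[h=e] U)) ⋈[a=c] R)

Subexpression sizes:
  T → 5
  ρ[h/b](T) → 5
  U → 6
  (ρ[h/b](T) ⋈[h=e] U) → 6
  ρ[d/e]((ρ[h/b](T) ⋈[h=e] U)) → 6
  R → 6
  (ρ[d/e]((ρ[h/b](T) ⋈[h=e] U)) ⋈[a=c] R) → 5

|E| = 5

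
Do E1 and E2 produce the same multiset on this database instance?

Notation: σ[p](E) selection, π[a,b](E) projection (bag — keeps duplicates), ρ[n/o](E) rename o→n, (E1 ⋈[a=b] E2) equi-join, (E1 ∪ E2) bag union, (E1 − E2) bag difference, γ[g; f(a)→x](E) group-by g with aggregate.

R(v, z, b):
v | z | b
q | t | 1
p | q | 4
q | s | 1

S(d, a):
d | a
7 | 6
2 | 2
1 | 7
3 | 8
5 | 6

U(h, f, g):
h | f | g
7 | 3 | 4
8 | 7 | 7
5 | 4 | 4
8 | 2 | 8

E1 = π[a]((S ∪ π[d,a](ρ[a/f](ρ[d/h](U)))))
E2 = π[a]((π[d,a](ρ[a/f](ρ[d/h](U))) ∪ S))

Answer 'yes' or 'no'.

E1 subexpression sizes:
  S → 5
  U → 4
  ρ[d/h](U) → 4
  ρ[a/f](ρ[d/h](U)) → 4
  π[d,a](ρ[a/f](ρ[d/h](U))) → 4
  (S ∪ π[d,a](ρ[a/f](ρ[d/h](U)))) → 9
  π[a]((S ∪ π[d,a](ρ[a/f](ρ[d/h](U))))) → 9
E2 subexpression sizes:
  U → 4
  ρ[d/h](U) → 4
  ρ[a/f](ρ[d/h](U)) → 4
  π[d,a](ρ[a/f](ρ[d/h](U))) → 4
  S → 5
  (π[d,a](ρ[a/f](ρ[d/h](U))) ∪ S) → 9
  π[a]((π[d,a](ρ[a/f](ρ[d/h](U))) ∪ S)) → 9

E1 and E2 produce the same multiset:
a
2
2
3
4
6
6
7
7
8

yes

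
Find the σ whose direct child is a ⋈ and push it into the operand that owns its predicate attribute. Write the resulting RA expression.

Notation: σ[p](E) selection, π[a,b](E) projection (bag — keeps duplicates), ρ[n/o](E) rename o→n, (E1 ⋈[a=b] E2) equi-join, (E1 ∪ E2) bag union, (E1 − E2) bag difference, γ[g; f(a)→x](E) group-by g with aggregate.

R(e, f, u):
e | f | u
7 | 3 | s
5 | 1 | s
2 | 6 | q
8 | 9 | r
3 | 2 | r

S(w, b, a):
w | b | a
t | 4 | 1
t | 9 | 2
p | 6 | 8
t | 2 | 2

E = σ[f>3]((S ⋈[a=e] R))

σ filters on f, owned by the right side.
E' = (S ⋈[a=e] σ[f>3](R))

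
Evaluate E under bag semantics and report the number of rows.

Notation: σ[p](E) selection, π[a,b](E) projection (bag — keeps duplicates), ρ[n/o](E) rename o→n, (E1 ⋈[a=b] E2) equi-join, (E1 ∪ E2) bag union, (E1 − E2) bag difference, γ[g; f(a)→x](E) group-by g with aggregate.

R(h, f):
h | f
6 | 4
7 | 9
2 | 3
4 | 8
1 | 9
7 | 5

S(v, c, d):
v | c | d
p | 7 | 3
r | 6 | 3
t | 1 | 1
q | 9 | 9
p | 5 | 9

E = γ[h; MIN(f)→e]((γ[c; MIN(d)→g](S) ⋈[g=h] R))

Per-node cardinality:
  S → 5
  γ[c; MIN(d)→g](S) → 5
  R → 6
  (γ[c; MIN(d)→g](S) ⋈[g=h] R) → 1
  γ[h; MIN(f)→e]((γ[c; MIN(d)→g](S) ⋈[g=h] R)) → 1

|E| = 1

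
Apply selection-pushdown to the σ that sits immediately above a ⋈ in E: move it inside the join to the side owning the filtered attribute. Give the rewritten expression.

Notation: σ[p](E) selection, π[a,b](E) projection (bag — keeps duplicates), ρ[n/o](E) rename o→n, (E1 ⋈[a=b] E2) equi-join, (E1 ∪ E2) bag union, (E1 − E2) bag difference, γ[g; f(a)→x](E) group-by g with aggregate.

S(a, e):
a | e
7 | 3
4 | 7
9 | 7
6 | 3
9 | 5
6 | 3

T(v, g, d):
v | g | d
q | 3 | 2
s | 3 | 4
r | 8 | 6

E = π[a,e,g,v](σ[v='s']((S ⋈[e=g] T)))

σ filters on v, owned by the right side.
E' = π[a,e,g,v]((S ⋈[e=g] σ[v='s'](T)))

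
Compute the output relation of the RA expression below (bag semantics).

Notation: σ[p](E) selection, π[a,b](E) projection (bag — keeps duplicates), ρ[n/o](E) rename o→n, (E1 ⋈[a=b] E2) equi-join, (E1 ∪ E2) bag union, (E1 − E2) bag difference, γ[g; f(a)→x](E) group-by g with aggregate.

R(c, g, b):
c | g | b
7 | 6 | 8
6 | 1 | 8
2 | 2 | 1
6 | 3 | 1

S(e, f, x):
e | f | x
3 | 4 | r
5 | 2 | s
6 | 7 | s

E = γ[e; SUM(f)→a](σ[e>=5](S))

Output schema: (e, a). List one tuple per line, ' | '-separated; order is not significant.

Row counts bottom-up:
  S → 3
  σ[e>=5](S) → 2
  γ[e; SUM(f)→a](σ[e>=5](S)) → 2

== RESULT ==
e | a
5 | 2
6 | 7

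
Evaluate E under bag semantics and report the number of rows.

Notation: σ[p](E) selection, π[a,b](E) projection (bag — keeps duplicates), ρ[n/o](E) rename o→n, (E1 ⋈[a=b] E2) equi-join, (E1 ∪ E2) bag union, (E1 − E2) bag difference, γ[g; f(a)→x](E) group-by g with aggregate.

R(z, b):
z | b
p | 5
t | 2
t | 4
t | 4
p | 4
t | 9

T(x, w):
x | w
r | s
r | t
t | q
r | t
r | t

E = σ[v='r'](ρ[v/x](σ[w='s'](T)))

Stepwise |·|:
  T → 5
  σ[w='s'](T) → 1
  ρ[v/x](σ[w='s'](T)) → 1
  σ[v='r'](ρ[v/x](σ[w='s'](T))) → 1

|E| = 1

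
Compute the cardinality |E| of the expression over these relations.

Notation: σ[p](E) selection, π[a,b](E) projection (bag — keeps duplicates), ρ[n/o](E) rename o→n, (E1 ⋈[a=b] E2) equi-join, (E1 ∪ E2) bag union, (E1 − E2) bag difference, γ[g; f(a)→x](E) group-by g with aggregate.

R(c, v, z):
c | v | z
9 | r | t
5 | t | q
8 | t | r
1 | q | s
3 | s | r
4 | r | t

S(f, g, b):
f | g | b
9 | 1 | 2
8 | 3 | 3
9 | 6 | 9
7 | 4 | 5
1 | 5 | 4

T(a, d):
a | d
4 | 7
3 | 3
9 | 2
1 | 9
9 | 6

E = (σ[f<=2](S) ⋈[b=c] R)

Per-node cardinality:
  S → 5
  σ[f<=2](S) → 1
  R → 6
  (σ[f<=2](S) ⋈[b=c] R) → 1

|E| = 1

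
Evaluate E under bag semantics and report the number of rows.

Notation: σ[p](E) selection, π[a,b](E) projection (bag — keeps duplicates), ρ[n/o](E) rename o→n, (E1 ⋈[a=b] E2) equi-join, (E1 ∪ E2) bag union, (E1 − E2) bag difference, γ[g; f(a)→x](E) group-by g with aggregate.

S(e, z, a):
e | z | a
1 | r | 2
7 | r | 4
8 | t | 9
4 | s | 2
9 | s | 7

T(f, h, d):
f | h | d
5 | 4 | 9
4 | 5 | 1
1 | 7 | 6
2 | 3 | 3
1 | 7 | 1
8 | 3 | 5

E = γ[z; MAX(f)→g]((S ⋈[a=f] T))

Stepwise |·|:
  S → 5
  T → 6
  (S ⋈[a=f] T) → 3
  γ[z; MAX(f)→g]((S ⋈[a=f] T)) → 2

|E| = 2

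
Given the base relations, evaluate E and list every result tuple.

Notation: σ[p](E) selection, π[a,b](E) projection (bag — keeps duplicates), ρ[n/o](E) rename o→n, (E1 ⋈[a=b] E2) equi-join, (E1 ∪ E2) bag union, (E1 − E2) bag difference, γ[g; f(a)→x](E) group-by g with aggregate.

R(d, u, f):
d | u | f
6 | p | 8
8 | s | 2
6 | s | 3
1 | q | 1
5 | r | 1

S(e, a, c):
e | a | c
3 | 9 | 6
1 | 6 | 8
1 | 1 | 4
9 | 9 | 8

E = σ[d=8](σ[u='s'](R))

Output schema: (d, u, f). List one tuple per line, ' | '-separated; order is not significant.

Per-node cardinality:
  R → 5
  σ[u='s'](R) → 2
  σ[d=8](σ[u='s'](R)) → 1

== RESULT ==
d | u | f
8 | s | 2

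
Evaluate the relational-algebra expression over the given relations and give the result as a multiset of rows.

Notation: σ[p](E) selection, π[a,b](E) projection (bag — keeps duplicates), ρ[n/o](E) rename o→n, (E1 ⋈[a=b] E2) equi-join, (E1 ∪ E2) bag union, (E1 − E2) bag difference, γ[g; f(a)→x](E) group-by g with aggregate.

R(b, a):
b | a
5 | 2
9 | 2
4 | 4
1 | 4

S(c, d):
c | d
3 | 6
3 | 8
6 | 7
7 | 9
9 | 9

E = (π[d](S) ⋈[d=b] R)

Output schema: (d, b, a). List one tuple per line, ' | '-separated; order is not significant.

Stepwise |·|:
  S → 5
  π[d](S) → 5
  R → 4
  (π[d](S) ⋈[d=b] R) → 2

== RESULT ==
d | b | a
9 | 9 | 2
9 | 9 | 2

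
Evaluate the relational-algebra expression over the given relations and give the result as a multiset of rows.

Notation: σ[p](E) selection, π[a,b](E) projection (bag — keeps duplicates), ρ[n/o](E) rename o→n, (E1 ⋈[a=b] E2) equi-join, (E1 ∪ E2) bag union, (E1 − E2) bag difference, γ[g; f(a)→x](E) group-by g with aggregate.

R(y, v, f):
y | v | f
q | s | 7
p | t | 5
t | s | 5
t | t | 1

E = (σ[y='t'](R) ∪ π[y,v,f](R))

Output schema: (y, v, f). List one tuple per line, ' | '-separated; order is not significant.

Per-node cardinality:
  R → 4
  σ[y='t'](R) → 2
  R → 4
  π[y,v,f](R) → 4
  (σ[y='t'](R) ∪ π[y,v,f](R)) → 6

== RESULT ==
y | v | f
p | t | 5
q | s | 7
t | s | 5
t | s | 5
t | t | 1
t | t | 1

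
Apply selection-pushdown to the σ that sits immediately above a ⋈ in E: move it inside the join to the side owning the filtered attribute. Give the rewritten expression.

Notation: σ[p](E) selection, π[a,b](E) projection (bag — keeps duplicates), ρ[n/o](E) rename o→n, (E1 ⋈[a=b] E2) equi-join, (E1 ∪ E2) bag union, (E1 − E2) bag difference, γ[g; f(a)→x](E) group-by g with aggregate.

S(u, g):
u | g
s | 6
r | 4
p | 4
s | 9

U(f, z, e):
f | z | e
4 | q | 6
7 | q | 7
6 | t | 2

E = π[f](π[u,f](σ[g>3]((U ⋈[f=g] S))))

σ filters on g, owned by the right side.
E' = π[f](π[u,f]((U ⋈[f=g] σ[g>3](S))))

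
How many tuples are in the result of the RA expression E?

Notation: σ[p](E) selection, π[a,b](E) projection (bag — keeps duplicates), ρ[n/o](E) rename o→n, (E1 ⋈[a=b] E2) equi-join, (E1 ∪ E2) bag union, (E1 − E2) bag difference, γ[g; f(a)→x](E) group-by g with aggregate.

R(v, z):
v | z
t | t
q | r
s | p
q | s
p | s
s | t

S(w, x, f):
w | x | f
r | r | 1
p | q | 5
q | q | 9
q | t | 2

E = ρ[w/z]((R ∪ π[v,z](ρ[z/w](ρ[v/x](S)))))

Subexpression sizes:
  R → 6
  S → 4
  ρ[v/x](S) → 4
  ρ[z/w](ρ[v/x](S)) → 4
  π[v,z](ρ[z/w](ρ[v/x](S))) → 4
  (R ∪ π[v,z](ρ[z/w](ρ[v/x](S)))) → 10
  ρ[w/z]((R ∪ π[v,z](ρ[z/w](ρ[v/x](S))))) → 10

|E| = 10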